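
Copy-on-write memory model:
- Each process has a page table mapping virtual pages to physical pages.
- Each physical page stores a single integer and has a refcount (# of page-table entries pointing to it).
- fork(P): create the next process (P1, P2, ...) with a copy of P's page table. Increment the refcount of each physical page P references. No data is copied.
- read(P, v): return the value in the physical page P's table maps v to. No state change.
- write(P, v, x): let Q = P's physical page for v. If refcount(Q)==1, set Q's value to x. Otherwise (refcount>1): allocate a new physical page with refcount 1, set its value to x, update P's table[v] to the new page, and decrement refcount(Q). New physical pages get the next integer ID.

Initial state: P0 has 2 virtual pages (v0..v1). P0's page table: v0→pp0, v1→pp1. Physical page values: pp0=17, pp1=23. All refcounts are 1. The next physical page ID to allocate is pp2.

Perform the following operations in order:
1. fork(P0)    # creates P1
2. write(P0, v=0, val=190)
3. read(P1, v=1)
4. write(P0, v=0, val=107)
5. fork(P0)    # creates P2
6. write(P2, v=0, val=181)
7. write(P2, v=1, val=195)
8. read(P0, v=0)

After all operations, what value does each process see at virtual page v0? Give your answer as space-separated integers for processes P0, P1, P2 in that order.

Op 1: fork(P0) -> P1. 2 ppages; refcounts: pp0:2 pp1:2
Op 2: write(P0, v0, 190). refcount(pp0)=2>1 -> COPY to pp2. 3 ppages; refcounts: pp0:1 pp1:2 pp2:1
Op 3: read(P1, v1) -> 23. No state change.
Op 4: write(P0, v0, 107). refcount(pp2)=1 -> write in place. 3 ppages; refcounts: pp0:1 pp1:2 pp2:1
Op 5: fork(P0) -> P2. 3 ppages; refcounts: pp0:1 pp1:3 pp2:2
Op 6: write(P2, v0, 181). refcount(pp2)=2>1 -> COPY to pp3. 4 ppages; refcounts: pp0:1 pp1:3 pp2:1 pp3:1
Op 7: write(P2, v1, 195). refcount(pp1)=3>1 -> COPY to pp4. 5 ppages; refcounts: pp0:1 pp1:2 pp2:1 pp3:1 pp4:1
Op 8: read(P0, v0) -> 107. No state change.
P0: v0 -> pp2 = 107
P1: v0 -> pp0 = 17
P2: v0 -> pp3 = 181

Answer: 107 17 181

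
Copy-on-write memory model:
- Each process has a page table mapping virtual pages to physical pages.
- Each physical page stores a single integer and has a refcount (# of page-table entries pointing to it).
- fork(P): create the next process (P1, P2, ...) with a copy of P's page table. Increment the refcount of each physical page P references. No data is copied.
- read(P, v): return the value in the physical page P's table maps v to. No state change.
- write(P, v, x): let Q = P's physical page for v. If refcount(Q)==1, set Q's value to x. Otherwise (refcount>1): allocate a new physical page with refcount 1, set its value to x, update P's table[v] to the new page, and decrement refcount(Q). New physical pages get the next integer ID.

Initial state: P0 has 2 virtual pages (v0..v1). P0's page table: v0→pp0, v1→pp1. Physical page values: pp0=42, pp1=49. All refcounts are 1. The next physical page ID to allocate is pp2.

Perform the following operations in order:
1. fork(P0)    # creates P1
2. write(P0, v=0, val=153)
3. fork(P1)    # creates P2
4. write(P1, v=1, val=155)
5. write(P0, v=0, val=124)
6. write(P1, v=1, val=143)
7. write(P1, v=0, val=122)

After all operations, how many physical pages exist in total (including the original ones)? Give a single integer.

Op 1: fork(P0) -> P1. 2 ppages; refcounts: pp0:2 pp1:2
Op 2: write(P0, v0, 153). refcount(pp0)=2>1 -> COPY to pp2. 3 ppages; refcounts: pp0:1 pp1:2 pp2:1
Op 3: fork(P1) -> P2. 3 ppages; refcounts: pp0:2 pp1:3 pp2:1
Op 4: write(P1, v1, 155). refcount(pp1)=3>1 -> COPY to pp3. 4 ppages; refcounts: pp0:2 pp1:2 pp2:1 pp3:1
Op 5: write(P0, v0, 124). refcount(pp2)=1 -> write in place. 4 ppages; refcounts: pp0:2 pp1:2 pp2:1 pp3:1
Op 6: write(P1, v1, 143). refcount(pp3)=1 -> write in place. 4 ppages; refcounts: pp0:2 pp1:2 pp2:1 pp3:1
Op 7: write(P1, v0, 122). refcount(pp0)=2>1 -> COPY to pp4. 5 ppages; refcounts: pp0:1 pp1:2 pp2:1 pp3:1 pp4:1

Answer: 5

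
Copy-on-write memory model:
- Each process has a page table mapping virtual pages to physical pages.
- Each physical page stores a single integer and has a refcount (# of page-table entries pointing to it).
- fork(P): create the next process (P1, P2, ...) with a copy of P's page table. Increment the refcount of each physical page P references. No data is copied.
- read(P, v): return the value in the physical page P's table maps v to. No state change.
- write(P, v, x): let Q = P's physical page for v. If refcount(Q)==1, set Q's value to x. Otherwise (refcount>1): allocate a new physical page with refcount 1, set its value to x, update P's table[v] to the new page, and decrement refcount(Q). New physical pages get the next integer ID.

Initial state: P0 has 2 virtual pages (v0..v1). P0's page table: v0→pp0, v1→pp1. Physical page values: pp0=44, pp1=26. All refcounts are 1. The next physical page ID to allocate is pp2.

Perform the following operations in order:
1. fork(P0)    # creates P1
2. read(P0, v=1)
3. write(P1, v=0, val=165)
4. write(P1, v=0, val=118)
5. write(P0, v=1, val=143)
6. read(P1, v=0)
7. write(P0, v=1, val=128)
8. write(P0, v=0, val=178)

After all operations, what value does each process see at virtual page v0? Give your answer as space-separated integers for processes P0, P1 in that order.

Op 1: fork(P0) -> P1. 2 ppages; refcounts: pp0:2 pp1:2
Op 2: read(P0, v1) -> 26. No state change.
Op 3: write(P1, v0, 165). refcount(pp0)=2>1 -> COPY to pp2. 3 ppages; refcounts: pp0:1 pp1:2 pp2:1
Op 4: write(P1, v0, 118). refcount(pp2)=1 -> write in place. 3 ppages; refcounts: pp0:1 pp1:2 pp2:1
Op 5: write(P0, v1, 143). refcount(pp1)=2>1 -> COPY to pp3. 4 ppages; refcounts: pp0:1 pp1:1 pp2:1 pp3:1
Op 6: read(P1, v0) -> 118. No state change.
Op 7: write(P0, v1, 128). refcount(pp3)=1 -> write in place. 4 ppages; refcounts: pp0:1 pp1:1 pp2:1 pp3:1
Op 8: write(P0, v0, 178). refcount(pp0)=1 -> write in place. 4 ppages; refcounts: pp0:1 pp1:1 pp2:1 pp3:1
P0: v0 -> pp0 = 178
P1: v0 -> pp2 = 118

Answer: 178 118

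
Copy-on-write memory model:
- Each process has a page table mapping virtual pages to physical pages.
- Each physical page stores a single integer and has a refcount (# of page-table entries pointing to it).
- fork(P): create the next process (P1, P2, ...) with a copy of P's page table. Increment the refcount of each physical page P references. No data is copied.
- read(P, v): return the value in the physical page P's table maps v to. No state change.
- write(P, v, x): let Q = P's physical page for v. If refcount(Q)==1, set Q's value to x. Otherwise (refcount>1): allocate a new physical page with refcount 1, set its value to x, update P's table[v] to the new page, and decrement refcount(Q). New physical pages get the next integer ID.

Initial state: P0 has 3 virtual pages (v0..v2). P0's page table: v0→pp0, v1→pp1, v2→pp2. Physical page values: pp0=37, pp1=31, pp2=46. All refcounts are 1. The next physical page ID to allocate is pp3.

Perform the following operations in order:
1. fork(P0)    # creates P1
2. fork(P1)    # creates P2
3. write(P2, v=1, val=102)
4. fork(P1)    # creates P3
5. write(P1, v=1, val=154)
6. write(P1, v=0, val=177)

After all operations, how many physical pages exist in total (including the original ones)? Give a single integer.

Answer: 6

Derivation:
Op 1: fork(P0) -> P1. 3 ppages; refcounts: pp0:2 pp1:2 pp2:2
Op 2: fork(P1) -> P2. 3 ppages; refcounts: pp0:3 pp1:3 pp2:3
Op 3: write(P2, v1, 102). refcount(pp1)=3>1 -> COPY to pp3. 4 ppages; refcounts: pp0:3 pp1:2 pp2:3 pp3:1
Op 4: fork(P1) -> P3. 4 ppages; refcounts: pp0:4 pp1:3 pp2:4 pp3:1
Op 5: write(P1, v1, 154). refcount(pp1)=3>1 -> COPY to pp4. 5 ppages; refcounts: pp0:4 pp1:2 pp2:4 pp3:1 pp4:1
Op 6: write(P1, v0, 177). refcount(pp0)=4>1 -> COPY to pp5. 6 ppages; refcounts: pp0:3 pp1:2 pp2:4 pp3:1 pp4:1 pp5:1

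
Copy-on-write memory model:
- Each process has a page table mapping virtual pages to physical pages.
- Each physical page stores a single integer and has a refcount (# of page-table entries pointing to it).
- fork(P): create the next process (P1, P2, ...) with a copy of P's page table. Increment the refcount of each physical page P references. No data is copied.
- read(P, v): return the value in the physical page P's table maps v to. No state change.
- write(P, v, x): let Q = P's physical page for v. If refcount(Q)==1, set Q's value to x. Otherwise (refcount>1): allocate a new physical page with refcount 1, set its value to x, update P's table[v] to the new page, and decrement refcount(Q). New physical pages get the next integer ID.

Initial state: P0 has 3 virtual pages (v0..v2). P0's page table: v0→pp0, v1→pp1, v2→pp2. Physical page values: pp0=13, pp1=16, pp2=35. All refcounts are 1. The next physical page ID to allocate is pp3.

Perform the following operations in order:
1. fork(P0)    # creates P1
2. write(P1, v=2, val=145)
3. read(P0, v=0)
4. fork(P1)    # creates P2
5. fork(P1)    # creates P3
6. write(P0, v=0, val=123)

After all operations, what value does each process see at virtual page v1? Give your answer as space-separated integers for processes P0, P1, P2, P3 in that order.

Op 1: fork(P0) -> P1. 3 ppages; refcounts: pp0:2 pp1:2 pp2:2
Op 2: write(P1, v2, 145). refcount(pp2)=2>1 -> COPY to pp3. 4 ppages; refcounts: pp0:2 pp1:2 pp2:1 pp3:1
Op 3: read(P0, v0) -> 13. No state change.
Op 4: fork(P1) -> P2. 4 ppages; refcounts: pp0:3 pp1:3 pp2:1 pp3:2
Op 5: fork(P1) -> P3. 4 ppages; refcounts: pp0:4 pp1:4 pp2:1 pp3:3
Op 6: write(P0, v0, 123). refcount(pp0)=4>1 -> COPY to pp4. 5 ppages; refcounts: pp0:3 pp1:4 pp2:1 pp3:3 pp4:1
P0: v1 -> pp1 = 16
P1: v1 -> pp1 = 16
P2: v1 -> pp1 = 16
P3: v1 -> pp1 = 16

Answer: 16 16 16 16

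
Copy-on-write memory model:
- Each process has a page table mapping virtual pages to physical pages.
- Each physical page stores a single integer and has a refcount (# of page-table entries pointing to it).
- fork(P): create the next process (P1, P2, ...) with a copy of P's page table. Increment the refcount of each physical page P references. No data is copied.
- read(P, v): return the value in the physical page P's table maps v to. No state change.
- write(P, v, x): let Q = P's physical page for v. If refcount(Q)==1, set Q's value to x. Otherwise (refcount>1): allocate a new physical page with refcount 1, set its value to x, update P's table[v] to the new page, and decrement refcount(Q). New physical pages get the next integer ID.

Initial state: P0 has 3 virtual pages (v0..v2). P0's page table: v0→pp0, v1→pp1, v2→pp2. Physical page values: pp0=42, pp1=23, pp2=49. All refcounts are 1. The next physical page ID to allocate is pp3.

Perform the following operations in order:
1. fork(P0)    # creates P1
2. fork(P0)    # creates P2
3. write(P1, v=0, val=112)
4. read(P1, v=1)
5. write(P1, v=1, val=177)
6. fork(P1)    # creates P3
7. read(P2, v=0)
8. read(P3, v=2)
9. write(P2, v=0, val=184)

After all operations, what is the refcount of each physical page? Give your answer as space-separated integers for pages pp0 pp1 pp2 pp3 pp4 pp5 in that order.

Answer: 1 2 4 2 2 1

Derivation:
Op 1: fork(P0) -> P1. 3 ppages; refcounts: pp0:2 pp1:2 pp2:2
Op 2: fork(P0) -> P2. 3 ppages; refcounts: pp0:3 pp1:3 pp2:3
Op 3: write(P1, v0, 112). refcount(pp0)=3>1 -> COPY to pp3. 4 ppages; refcounts: pp0:2 pp1:3 pp2:3 pp3:1
Op 4: read(P1, v1) -> 23. No state change.
Op 5: write(P1, v1, 177). refcount(pp1)=3>1 -> COPY to pp4. 5 ppages; refcounts: pp0:2 pp1:2 pp2:3 pp3:1 pp4:1
Op 6: fork(P1) -> P3. 5 ppages; refcounts: pp0:2 pp1:2 pp2:4 pp3:2 pp4:2
Op 7: read(P2, v0) -> 42. No state change.
Op 8: read(P3, v2) -> 49. No state change.
Op 9: write(P2, v0, 184). refcount(pp0)=2>1 -> COPY to pp5. 6 ppages; refcounts: pp0:1 pp1:2 pp2:4 pp3:2 pp4:2 pp5:1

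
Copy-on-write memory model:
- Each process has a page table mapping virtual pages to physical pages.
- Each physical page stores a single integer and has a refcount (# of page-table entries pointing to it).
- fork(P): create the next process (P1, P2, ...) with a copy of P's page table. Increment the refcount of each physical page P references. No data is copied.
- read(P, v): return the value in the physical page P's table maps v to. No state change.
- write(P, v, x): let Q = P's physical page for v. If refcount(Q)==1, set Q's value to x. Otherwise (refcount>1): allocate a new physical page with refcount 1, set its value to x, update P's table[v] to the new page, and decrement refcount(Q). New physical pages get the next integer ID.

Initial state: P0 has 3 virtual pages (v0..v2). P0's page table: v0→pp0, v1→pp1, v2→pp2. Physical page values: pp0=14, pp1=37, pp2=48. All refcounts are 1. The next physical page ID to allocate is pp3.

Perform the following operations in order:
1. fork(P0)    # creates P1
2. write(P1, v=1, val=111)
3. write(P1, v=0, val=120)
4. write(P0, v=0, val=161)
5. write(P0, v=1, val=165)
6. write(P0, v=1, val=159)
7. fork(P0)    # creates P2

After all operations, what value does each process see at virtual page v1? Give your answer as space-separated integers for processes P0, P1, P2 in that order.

Answer: 159 111 159

Derivation:
Op 1: fork(P0) -> P1. 3 ppages; refcounts: pp0:2 pp1:2 pp2:2
Op 2: write(P1, v1, 111). refcount(pp1)=2>1 -> COPY to pp3. 4 ppages; refcounts: pp0:2 pp1:1 pp2:2 pp3:1
Op 3: write(P1, v0, 120). refcount(pp0)=2>1 -> COPY to pp4. 5 ppages; refcounts: pp0:1 pp1:1 pp2:2 pp3:1 pp4:1
Op 4: write(P0, v0, 161). refcount(pp0)=1 -> write in place. 5 ppages; refcounts: pp0:1 pp1:1 pp2:2 pp3:1 pp4:1
Op 5: write(P0, v1, 165). refcount(pp1)=1 -> write in place. 5 ppages; refcounts: pp0:1 pp1:1 pp2:2 pp3:1 pp4:1
Op 6: write(P0, v1, 159). refcount(pp1)=1 -> write in place. 5 ppages; refcounts: pp0:1 pp1:1 pp2:2 pp3:1 pp4:1
Op 7: fork(P0) -> P2. 5 ppages; refcounts: pp0:2 pp1:2 pp2:3 pp3:1 pp4:1
P0: v1 -> pp1 = 159
P1: v1 -> pp3 = 111
P2: v1 -> pp1 = 159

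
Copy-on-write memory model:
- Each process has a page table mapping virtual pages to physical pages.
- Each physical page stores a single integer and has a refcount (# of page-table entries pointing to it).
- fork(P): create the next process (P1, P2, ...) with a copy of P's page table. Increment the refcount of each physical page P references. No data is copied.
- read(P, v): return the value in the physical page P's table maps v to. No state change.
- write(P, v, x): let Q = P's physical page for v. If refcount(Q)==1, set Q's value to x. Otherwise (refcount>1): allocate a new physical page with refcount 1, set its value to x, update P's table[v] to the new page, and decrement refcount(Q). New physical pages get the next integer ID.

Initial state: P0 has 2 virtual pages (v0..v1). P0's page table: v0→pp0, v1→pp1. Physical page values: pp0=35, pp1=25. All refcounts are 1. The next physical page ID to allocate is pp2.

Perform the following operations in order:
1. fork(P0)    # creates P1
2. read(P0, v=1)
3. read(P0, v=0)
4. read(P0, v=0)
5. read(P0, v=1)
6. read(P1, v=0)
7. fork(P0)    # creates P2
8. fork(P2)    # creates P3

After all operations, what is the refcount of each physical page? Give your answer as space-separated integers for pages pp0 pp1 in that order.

Answer: 4 4

Derivation:
Op 1: fork(P0) -> P1. 2 ppages; refcounts: pp0:2 pp1:2
Op 2: read(P0, v1) -> 25. No state change.
Op 3: read(P0, v0) -> 35. No state change.
Op 4: read(P0, v0) -> 35. No state change.
Op 5: read(P0, v1) -> 25. No state change.
Op 6: read(P1, v0) -> 35. No state change.
Op 7: fork(P0) -> P2. 2 ppages; refcounts: pp0:3 pp1:3
Op 8: fork(P2) -> P3. 2 ppages; refcounts: pp0:4 pp1:4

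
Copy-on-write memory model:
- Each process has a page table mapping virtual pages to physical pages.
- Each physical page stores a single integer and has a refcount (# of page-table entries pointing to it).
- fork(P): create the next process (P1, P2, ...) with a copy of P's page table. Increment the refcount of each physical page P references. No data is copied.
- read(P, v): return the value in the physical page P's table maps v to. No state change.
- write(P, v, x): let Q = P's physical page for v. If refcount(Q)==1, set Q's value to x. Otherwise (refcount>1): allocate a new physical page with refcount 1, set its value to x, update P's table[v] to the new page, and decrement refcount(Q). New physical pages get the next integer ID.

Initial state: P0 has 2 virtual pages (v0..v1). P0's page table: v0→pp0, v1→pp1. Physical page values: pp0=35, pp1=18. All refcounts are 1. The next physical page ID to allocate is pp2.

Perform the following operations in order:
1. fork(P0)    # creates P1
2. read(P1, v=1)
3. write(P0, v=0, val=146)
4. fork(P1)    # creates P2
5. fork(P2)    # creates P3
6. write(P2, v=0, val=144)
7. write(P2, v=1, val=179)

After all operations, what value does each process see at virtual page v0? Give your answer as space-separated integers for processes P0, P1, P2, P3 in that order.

Answer: 146 35 144 35

Derivation:
Op 1: fork(P0) -> P1. 2 ppages; refcounts: pp0:2 pp1:2
Op 2: read(P1, v1) -> 18. No state change.
Op 3: write(P0, v0, 146). refcount(pp0)=2>1 -> COPY to pp2. 3 ppages; refcounts: pp0:1 pp1:2 pp2:1
Op 4: fork(P1) -> P2. 3 ppages; refcounts: pp0:2 pp1:3 pp2:1
Op 5: fork(P2) -> P3. 3 ppages; refcounts: pp0:3 pp1:4 pp2:1
Op 6: write(P2, v0, 144). refcount(pp0)=3>1 -> COPY to pp3. 4 ppages; refcounts: pp0:2 pp1:4 pp2:1 pp3:1
Op 7: write(P2, v1, 179). refcount(pp1)=4>1 -> COPY to pp4. 5 ppages; refcounts: pp0:2 pp1:3 pp2:1 pp3:1 pp4:1
P0: v0 -> pp2 = 146
P1: v0 -> pp0 = 35
P2: v0 -> pp3 = 144
P3: v0 -> pp0 = 35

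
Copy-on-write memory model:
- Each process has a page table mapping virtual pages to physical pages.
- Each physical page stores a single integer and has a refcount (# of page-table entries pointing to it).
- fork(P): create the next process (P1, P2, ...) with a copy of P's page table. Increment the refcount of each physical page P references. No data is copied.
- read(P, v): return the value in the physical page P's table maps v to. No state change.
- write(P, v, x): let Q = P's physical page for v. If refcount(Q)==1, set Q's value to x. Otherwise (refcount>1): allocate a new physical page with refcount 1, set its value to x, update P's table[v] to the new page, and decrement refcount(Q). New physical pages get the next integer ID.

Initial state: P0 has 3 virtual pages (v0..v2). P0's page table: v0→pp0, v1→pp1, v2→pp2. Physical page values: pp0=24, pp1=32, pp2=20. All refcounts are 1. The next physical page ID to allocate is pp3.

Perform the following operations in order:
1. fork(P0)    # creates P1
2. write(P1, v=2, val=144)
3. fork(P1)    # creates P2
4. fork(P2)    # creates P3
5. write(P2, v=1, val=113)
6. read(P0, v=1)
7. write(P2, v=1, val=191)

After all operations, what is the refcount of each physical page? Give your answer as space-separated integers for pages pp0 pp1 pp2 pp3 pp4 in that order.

Op 1: fork(P0) -> P1. 3 ppages; refcounts: pp0:2 pp1:2 pp2:2
Op 2: write(P1, v2, 144). refcount(pp2)=2>1 -> COPY to pp3. 4 ppages; refcounts: pp0:2 pp1:2 pp2:1 pp3:1
Op 3: fork(P1) -> P2. 4 ppages; refcounts: pp0:3 pp1:3 pp2:1 pp3:2
Op 4: fork(P2) -> P3. 4 ppages; refcounts: pp0:4 pp1:4 pp2:1 pp3:3
Op 5: write(P2, v1, 113). refcount(pp1)=4>1 -> COPY to pp4. 5 ppages; refcounts: pp0:4 pp1:3 pp2:1 pp3:3 pp4:1
Op 6: read(P0, v1) -> 32. No state change.
Op 7: write(P2, v1, 191). refcount(pp4)=1 -> write in place. 5 ppages; refcounts: pp0:4 pp1:3 pp2:1 pp3:3 pp4:1

Answer: 4 3 1 3 1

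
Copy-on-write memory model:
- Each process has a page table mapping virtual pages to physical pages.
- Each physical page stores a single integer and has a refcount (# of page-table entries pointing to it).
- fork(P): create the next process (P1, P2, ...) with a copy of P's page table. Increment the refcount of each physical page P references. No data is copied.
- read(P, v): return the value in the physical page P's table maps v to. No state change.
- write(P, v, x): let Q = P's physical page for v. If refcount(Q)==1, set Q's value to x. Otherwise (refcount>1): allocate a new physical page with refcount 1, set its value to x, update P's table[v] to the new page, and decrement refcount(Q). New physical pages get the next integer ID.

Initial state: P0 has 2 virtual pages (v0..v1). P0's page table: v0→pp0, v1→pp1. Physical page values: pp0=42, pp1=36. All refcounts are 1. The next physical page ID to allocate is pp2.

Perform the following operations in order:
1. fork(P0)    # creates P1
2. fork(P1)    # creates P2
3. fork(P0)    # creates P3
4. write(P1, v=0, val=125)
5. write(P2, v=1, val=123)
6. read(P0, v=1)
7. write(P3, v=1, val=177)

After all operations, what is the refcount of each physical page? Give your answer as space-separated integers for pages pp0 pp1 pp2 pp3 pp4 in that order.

Answer: 3 2 1 1 1

Derivation:
Op 1: fork(P0) -> P1. 2 ppages; refcounts: pp0:2 pp1:2
Op 2: fork(P1) -> P2. 2 ppages; refcounts: pp0:3 pp1:3
Op 3: fork(P0) -> P3. 2 ppages; refcounts: pp0:4 pp1:4
Op 4: write(P1, v0, 125). refcount(pp0)=4>1 -> COPY to pp2. 3 ppages; refcounts: pp0:3 pp1:4 pp2:1
Op 5: write(P2, v1, 123). refcount(pp1)=4>1 -> COPY to pp3. 4 ppages; refcounts: pp0:3 pp1:3 pp2:1 pp3:1
Op 6: read(P0, v1) -> 36. No state change.
Op 7: write(P3, v1, 177). refcount(pp1)=3>1 -> COPY to pp4. 5 ppages; refcounts: pp0:3 pp1:2 pp2:1 pp3:1 pp4:1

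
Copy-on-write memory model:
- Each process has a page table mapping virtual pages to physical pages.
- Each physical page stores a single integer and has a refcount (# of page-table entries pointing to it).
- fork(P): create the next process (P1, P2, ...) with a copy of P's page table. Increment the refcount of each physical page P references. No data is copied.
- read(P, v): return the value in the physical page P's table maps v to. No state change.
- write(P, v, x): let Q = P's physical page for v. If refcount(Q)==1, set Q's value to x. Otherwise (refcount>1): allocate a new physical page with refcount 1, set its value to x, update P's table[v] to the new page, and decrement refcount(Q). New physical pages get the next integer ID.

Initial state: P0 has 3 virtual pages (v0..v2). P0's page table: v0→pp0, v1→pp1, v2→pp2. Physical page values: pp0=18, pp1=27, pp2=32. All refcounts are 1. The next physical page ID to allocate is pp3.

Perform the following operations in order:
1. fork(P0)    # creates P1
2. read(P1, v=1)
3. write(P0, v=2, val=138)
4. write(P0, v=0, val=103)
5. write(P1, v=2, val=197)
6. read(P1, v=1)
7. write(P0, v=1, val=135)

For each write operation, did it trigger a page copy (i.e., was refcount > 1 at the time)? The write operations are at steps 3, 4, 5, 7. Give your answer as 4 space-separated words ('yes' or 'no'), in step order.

Op 1: fork(P0) -> P1. 3 ppages; refcounts: pp0:2 pp1:2 pp2:2
Op 2: read(P1, v1) -> 27. No state change.
Op 3: write(P0, v2, 138). refcount(pp2)=2>1 -> COPY to pp3. 4 ppages; refcounts: pp0:2 pp1:2 pp2:1 pp3:1
Op 4: write(P0, v0, 103). refcount(pp0)=2>1 -> COPY to pp4. 5 ppages; refcounts: pp0:1 pp1:2 pp2:1 pp3:1 pp4:1
Op 5: write(P1, v2, 197). refcount(pp2)=1 -> write in place. 5 ppages; refcounts: pp0:1 pp1:2 pp2:1 pp3:1 pp4:1
Op 6: read(P1, v1) -> 27. No state change.
Op 7: write(P0, v1, 135). refcount(pp1)=2>1 -> COPY to pp5. 6 ppages; refcounts: pp0:1 pp1:1 pp2:1 pp3:1 pp4:1 pp5:1

yes yes no yes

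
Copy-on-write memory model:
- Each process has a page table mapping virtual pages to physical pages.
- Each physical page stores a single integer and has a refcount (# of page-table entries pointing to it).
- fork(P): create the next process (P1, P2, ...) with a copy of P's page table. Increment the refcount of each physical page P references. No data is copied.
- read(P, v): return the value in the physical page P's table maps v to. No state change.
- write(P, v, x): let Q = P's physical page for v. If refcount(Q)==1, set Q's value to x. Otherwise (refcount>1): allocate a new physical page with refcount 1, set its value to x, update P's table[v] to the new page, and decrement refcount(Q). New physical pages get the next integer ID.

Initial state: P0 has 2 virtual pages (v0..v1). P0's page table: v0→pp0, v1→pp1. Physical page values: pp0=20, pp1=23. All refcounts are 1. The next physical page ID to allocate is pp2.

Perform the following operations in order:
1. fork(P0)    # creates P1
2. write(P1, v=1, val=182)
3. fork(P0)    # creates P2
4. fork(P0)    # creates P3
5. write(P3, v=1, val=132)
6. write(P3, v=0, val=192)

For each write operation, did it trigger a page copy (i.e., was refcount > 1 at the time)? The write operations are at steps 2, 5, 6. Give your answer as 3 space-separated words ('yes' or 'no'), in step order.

Op 1: fork(P0) -> P1. 2 ppages; refcounts: pp0:2 pp1:2
Op 2: write(P1, v1, 182). refcount(pp1)=2>1 -> COPY to pp2. 3 ppages; refcounts: pp0:2 pp1:1 pp2:1
Op 3: fork(P0) -> P2. 3 ppages; refcounts: pp0:3 pp1:2 pp2:1
Op 4: fork(P0) -> P3. 3 ppages; refcounts: pp0:4 pp1:3 pp2:1
Op 5: write(P3, v1, 132). refcount(pp1)=3>1 -> COPY to pp3. 4 ppages; refcounts: pp0:4 pp1:2 pp2:1 pp3:1
Op 6: write(P3, v0, 192). refcount(pp0)=4>1 -> COPY to pp4. 5 ppages; refcounts: pp0:3 pp1:2 pp2:1 pp3:1 pp4:1

yes yes yes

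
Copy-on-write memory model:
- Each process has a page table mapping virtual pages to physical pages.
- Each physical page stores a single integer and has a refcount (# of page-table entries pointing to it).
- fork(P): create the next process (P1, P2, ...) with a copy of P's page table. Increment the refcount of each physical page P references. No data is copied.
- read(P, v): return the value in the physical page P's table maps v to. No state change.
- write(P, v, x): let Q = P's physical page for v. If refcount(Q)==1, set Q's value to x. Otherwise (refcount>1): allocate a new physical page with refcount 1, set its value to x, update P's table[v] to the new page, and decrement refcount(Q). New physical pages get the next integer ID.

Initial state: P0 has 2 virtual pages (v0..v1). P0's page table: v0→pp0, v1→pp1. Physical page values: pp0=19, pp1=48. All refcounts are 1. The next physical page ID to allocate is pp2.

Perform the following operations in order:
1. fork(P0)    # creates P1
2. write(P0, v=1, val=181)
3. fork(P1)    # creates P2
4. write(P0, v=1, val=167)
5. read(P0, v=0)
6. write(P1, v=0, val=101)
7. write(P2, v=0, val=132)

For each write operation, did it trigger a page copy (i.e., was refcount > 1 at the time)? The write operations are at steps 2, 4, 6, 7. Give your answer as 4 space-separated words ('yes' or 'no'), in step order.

Op 1: fork(P0) -> P1. 2 ppages; refcounts: pp0:2 pp1:2
Op 2: write(P0, v1, 181). refcount(pp1)=2>1 -> COPY to pp2. 3 ppages; refcounts: pp0:2 pp1:1 pp2:1
Op 3: fork(P1) -> P2. 3 ppages; refcounts: pp0:3 pp1:2 pp2:1
Op 4: write(P0, v1, 167). refcount(pp2)=1 -> write in place. 3 ppages; refcounts: pp0:3 pp1:2 pp2:1
Op 5: read(P0, v0) -> 19. No state change.
Op 6: write(P1, v0, 101). refcount(pp0)=3>1 -> COPY to pp3. 4 ppages; refcounts: pp0:2 pp1:2 pp2:1 pp3:1
Op 7: write(P2, v0, 132). refcount(pp0)=2>1 -> COPY to pp4. 5 ppages; refcounts: pp0:1 pp1:2 pp2:1 pp3:1 pp4:1

yes no yes yes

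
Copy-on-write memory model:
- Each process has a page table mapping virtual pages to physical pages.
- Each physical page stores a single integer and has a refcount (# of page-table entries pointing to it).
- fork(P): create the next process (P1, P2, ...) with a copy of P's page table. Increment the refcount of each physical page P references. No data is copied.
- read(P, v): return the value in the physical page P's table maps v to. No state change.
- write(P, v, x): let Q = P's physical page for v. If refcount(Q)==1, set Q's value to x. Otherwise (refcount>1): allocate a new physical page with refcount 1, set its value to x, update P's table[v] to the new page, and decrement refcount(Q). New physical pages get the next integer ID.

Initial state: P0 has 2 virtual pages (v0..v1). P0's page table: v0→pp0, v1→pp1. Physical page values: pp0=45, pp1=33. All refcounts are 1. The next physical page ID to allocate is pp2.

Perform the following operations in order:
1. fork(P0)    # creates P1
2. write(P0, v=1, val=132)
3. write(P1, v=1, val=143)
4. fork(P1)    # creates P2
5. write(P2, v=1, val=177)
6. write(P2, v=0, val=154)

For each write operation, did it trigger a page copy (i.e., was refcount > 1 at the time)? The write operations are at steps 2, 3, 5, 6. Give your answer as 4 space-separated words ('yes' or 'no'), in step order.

Op 1: fork(P0) -> P1. 2 ppages; refcounts: pp0:2 pp1:2
Op 2: write(P0, v1, 132). refcount(pp1)=2>1 -> COPY to pp2. 3 ppages; refcounts: pp0:2 pp1:1 pp2:1
Op 3: write(P1, v1, 143). refcount(pp1)=1 -> write in place. 3 ppages; refcounts: pp0:2 pp1:1 pp2:1
Op 4: fork(P1) -> P2. 3 ppages; refcounts: pp0:3 pp1:2 pp2:1
Op 5: write(P2, v1, 177). refcount(pp1)=2>1 -> COPY to pp3. 4 ppages; refcounts: pp0:3 pp1:1 pp2:1 pp3:1
Op 6: write(P2, v0, 154). refcount(pp0)=3>1 -> COPY to pp4. 5 ppages; refcounts: pp0:2 pp1:1 pp2:1 pp3:1 pp4:1

yes no yes yes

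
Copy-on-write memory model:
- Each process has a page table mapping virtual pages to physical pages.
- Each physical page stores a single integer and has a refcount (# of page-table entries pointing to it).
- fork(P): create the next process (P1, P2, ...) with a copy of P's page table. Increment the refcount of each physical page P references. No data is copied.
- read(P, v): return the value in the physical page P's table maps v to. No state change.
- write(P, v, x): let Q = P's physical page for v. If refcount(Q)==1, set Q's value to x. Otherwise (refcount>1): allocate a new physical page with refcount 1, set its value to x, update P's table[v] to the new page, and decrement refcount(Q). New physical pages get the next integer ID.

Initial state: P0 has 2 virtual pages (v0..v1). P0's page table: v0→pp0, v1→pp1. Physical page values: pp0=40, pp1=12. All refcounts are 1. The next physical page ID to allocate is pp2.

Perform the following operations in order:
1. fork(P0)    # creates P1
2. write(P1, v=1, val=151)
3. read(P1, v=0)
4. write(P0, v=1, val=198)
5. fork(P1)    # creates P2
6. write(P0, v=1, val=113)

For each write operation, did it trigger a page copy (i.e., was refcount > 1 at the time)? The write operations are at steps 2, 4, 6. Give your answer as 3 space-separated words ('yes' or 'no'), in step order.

Op 1: fork(P0) -> P1. 2 ppages; refcounts: pp0:2 pp1:2
Op 2: write(P1, v1, 151). refcount(pp1)=2>1 -> COPY to pp2. 3 ppages; refcounts: pp0:2 pp1:1 pp2:1
Op 3: read(P1, v0) -> 40. No state change.
Op 4: write(P0, v1, 198). refcount(pp1)=1 -> write in place. 3 ppages; refcounts: pp0:2 pp1:1 pp2:1
Op 5: fork(P1) -> P2. 3 ppages; refcounts: pp0:3 pp1:1 pp2:2
Op 6: write(P0, v1, 113). refcount(pp1)=1 -> write in place. 3 ppages; refcounts: pp0:3 pp1:1 pp2:2

yes no no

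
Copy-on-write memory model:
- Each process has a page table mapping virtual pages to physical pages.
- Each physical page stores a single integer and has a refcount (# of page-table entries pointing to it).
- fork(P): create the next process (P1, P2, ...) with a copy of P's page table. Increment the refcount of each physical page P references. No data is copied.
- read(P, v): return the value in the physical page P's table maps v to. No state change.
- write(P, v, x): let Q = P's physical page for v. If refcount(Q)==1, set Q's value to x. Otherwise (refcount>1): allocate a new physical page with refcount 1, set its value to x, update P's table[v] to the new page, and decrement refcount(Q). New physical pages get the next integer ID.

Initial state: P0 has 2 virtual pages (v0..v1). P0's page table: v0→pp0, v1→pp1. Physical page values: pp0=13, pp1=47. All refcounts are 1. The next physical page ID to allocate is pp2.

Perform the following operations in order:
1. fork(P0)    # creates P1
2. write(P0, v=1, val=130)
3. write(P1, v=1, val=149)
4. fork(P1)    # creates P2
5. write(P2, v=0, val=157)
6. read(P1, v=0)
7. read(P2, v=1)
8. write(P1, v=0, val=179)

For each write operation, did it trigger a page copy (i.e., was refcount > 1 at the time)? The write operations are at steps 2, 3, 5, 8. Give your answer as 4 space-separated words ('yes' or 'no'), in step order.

Op 1: fork(P0) -> P1. 2 ppages; refcounts: pp0:2 pp1:2
Op 2: write(P0, v1, 130). refcount(pp1)=2>1 -> COPY to pp2. 3 ppages; refcounts: pp0:2 pp1:1 pp2:1
Op 3: write(P1, v1, 149). refcount(pp1)=1 -> write in place. 3 ppages; refcounts: pp0:2 pp1:1 pp2:1
Op 4: fork(P1) -> P2. 3 ppages; refcounts: pp0:3 pp1:2 pp2:1
Op 5: write(P2, v0, 157). refcount(pp0)=3>1 -> COPY to pp3. 4 ppages; refcounts: pp0:2 pp1:2 pp2:1 pp3:1
Op 6: read(P1, v0) -> 13. No state change.
Op 7: read(P2, v1) -> 149. No state change.
Op 8: write(P1, v0, 179). refcount(pp0)=2>1 -> COPY to pp4. 5 ppages; refcounts: pp0:1 pp1:2 pp2:1 pp3:1 pp4:1

yes no yes yes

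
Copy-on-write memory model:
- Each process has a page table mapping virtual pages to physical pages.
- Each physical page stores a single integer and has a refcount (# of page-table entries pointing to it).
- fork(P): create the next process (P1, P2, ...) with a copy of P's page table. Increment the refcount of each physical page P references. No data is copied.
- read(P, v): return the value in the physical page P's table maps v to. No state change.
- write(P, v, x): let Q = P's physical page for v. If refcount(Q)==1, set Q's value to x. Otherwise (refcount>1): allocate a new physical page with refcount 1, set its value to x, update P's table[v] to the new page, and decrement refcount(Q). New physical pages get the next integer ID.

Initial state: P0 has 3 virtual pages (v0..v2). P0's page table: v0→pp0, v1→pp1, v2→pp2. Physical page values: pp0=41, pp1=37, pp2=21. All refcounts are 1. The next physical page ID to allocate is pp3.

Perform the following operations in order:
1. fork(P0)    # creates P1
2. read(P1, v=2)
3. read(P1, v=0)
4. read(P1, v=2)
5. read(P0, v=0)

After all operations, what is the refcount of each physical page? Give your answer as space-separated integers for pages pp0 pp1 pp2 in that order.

Answer: 2 2 2

Derivation:
Op 1: fork(P0) -> P1. 3 ppages; refcounts: pp0:2 pp1:2 pp2:2
Op 2: read(P1, v2) -> 21. No state change.
Op 3: read(P1, v0) -> 41. No state change.
Op 4: read(P1, v2) -> 21. No state change.
Op 5: read(P0, v0) -> 41. No state change.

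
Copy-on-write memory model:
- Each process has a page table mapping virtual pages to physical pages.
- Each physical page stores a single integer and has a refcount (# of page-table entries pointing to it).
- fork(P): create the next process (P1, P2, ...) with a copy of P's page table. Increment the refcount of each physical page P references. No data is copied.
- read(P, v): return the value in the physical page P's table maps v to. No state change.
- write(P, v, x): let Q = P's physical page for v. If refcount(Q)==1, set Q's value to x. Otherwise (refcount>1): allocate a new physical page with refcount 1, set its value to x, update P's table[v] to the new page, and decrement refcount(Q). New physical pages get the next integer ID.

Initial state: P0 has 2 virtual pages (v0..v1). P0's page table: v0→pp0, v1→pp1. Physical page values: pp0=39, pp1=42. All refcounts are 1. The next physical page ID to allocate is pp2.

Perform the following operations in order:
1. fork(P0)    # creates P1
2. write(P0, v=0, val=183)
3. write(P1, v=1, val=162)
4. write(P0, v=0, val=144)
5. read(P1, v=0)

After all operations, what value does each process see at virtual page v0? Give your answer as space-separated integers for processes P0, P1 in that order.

Answer: 144 39

Derivation:
Op 1: fork(P0) -> P1. 2 ppages; refcounts: pp0:2 pp1:2
Op 2: write(P0, v0, 183). refcount(pp0)=2>1 -> COPY to pp2. 3 ppages; refcounts: pp0:1 pp1:2 pp2:1
Op 3: write(P1, v1, 162). refcount(pp1)=2>1 -> COPY to pp3. 4 ppages; refcounts: pp0:1 pp1:1 pp2:1 pp3:1
Op 4: write(P0, v0, 144). refcount(pp2)=1 -> write in place. 4 ppages; refcounts: pp0:1 pp1:1 pp2:1 pp3:1
Op 5: read(P1, v0) -> 39. No state change.
P0: v0 -> pp2 = 144
P1: v0 -> pp0 = 39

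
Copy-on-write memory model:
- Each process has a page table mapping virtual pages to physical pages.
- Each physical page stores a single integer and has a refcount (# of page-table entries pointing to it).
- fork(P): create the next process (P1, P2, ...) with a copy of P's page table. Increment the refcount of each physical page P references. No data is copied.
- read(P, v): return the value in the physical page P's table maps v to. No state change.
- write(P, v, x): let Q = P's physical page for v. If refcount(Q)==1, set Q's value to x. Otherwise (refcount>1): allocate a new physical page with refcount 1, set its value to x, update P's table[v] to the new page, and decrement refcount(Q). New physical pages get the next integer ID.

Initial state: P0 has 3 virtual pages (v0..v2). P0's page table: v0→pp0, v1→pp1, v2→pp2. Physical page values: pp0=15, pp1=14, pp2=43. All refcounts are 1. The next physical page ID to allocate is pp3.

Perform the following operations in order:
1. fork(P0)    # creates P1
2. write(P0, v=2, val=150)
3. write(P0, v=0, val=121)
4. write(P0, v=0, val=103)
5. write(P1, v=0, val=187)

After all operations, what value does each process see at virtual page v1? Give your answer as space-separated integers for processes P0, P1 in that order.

Answer: 14 14

Derivation:
Op 1: fork(P0) -> P1. 3 ppages; refcounts: pp0:2 pp1:2 pp2:2
Op 2: write(P0, v2, 150). refcount(pp2)=2>1 -> COPY to pp3. 4 ppages; refcounts: pp0:2 pp1:2 pp2:1 pp3:1
Op 3: write(P0, v0, 121). refcount(pp0)=2>1 -> COPY to pp4. 5 ppages; refcounts: pp0:1 pp1:2 pp2:1 pp3:1 pp4:1
Op 4: write(P0, v0, 103). refcount(pp4)=1 -> write in place. 5 ppages; refcounts: pp0:1 pp1:2 pp2:1 pp3:1 pp4:1
Op 5: write(P1, v0, 187). refcount(pp0)=1 -> write in place. 5 ppages; refcounts: pp0:1 pp1:2 pp2:1 pp3:1 pp4:1
P0: v1 -> pp1 = 14
P1: v1 -> pp1 = 14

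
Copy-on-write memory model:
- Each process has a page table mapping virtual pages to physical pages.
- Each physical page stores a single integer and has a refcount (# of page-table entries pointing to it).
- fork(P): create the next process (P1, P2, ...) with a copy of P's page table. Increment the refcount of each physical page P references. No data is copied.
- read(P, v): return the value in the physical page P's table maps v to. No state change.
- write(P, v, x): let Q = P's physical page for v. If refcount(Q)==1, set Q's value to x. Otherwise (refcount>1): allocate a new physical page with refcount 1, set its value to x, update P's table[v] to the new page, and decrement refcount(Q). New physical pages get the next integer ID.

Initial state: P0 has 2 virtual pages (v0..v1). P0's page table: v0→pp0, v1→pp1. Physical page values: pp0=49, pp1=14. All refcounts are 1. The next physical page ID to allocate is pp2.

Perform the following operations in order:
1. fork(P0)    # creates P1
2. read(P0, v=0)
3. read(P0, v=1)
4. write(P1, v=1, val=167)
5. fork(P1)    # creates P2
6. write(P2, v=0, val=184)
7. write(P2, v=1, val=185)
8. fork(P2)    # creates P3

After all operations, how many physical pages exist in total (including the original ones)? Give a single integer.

Answer: 5

Derivation:
Op 1: fork(P0) -> P1. 2 ppages; refcounts: pp0:2 pp1:2
Op 2: read(P0, v0) -> 49. No state change.
Op 3: read(P0, v1) -> 14. No state change.
Op 4: write(P1, v1, 167). refcount(pp1)=2>1 -> COPY to pp2. 3 ppages; refcounts: pp0:2 pp1:1 pp2:1
Op 5: fork(P1) -> P2. 3 ppages; refcounts: pp0:3 pp1:1 pp2:2
Op 6: write(P2, v0, 184). refcount(pp0)=3>1 -> COPY to pp3. 4 ppages; refcounts: pp0:2 pp1:1 pp2:2 pp3:1
Op 7: write(P2, v1, 185). refcount(pp2)=2>1 -> COPY to pp4. 5 ppages; refcounts: pp0:2 pp1:1 pp2:1 pp3:1 pp4:1
Op 8: fork(P2) -> P3. 5 ppages; refcounts: pp0:2 pp1:1 pp2:1 pp3:2 pp4:2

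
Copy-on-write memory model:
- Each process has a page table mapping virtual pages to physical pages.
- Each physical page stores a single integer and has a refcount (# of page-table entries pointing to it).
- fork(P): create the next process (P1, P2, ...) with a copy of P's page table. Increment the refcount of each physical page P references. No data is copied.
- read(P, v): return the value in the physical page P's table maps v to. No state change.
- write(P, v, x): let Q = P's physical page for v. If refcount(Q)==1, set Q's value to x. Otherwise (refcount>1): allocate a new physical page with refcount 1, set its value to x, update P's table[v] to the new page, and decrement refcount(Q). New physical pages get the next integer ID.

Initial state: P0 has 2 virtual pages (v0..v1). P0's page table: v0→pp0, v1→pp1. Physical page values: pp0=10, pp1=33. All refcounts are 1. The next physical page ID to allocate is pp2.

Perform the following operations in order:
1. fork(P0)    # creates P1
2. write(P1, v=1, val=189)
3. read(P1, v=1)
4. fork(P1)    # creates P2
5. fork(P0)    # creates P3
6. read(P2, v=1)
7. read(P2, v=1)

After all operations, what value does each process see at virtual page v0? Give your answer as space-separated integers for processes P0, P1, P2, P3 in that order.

Op 1: fork(P0) -> P1. 2 ppages; refcounts: pp0:2 pp1:2
Op 2: write(P1, v1, 189). refcount(pp1)=2>1 -> COPY to pp2. 3 ppages; refcounts: pp0:2 pp1:1 pp2:1
Op 3: read(P1, v1) -> 189. No state change.
Op 4: fork(P1) -> P2. 3 ppages; refcounts: pp0:3 pp1:1 pp2:2
Op 5: fork(P0) -> P3. 3 ppages; refcounts: pp0:4 pp1:2 pp2:2
Op 6: read(P2, v1) -> 189. No state change.
Op 7: read(P2, v1) -> 189. No state change.
P0: v0 -> pp0 = 10
P1: v0 -> pp0 = 10
P2: v0 -> pp0 = 10
P3: v0 -> pp0 = 10

Answer: 10 10 10 10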